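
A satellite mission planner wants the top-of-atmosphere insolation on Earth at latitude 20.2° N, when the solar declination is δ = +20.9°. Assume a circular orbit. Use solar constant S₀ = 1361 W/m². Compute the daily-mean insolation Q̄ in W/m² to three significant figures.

Q̄ ≈ 467 W/m²

cos H₀ = −tan(+20.2°) tan(+20.900°) = -0.1405, H₀ = 1.7118 rad.
Bracket: H₀ sin φ sin δ + cos φ cos δ sin H₀ = 1.7118×0.34530×0.35674 + 0.93849×0.93420×0.99008 = 0.210863 + 0.868040 = 1.078903.
Q̄ = (S₀/π) × [bracket] = (1361/π) × 1.078903 = 467.4 W/m².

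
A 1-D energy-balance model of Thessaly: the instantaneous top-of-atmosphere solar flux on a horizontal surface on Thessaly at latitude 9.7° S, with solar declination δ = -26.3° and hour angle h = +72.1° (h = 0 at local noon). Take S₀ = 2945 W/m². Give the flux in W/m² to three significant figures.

cos θ_z = sin φ sin δ + cos φ cos δ cos h = 0.074653 + 0.271602 = 0.346255.
Flux = S₀ · cos θ_z = 2945 × 0.346255 = 1020 W/m².

1.02e+03 W/m²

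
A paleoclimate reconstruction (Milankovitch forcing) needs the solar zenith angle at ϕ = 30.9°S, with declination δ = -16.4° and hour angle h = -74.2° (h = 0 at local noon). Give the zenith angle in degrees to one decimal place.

θ_z = 68.3°

cos θ_z = sin ϕ sin δ + cos ϕ cos δ cos h = 0.144994 + 0.224128 = 0.369122.
θ_z = arccos(0.369122) = 68.3°.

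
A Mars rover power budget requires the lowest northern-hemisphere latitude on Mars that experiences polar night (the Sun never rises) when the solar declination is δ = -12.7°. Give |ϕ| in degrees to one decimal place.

|ϕ| = 77.3°

Polar night requires cos h₀ = −tan ϕ tan δ ≥ 1, i.e. tan ϕ tan δ ≤ −1.
The boundary is |tan ϕ| · |tan δ| = 1, so |ϕ| = 90° − |δ| = 90° − 12.7° = 77.3° in the northern hemisphere.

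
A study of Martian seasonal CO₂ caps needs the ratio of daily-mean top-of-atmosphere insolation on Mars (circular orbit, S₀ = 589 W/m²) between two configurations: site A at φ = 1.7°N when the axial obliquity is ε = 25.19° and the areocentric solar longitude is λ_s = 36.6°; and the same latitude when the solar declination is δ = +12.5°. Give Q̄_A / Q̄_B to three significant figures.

Q̄_A / Q̄_B ≈ 0.993

— Configuration A (φ=+1.7°):
sin δ = sin 25.19° × sin 36.6° = 0.25377, so δ = +14.700°.
cos H₀ = −tan(+1.7°) tan(+14.700°) = -0.0078, H₀ = 1.5786 rad.
Bracket: H₀ sin φ sin δ + cos φ cos δ sin H₀ = 1.5786×0.02967×0.25377 + 0.99956×0.96727×0.99997 = 0.011886 + 0.966815 = 0.978701.
Q̄ = (S₀/π) × [bracket] = (589/π) × 0.978701 = 183.49 W/m².
— Configuration B (φ=+1.7°):
cos H₀ = −tan(+1.7°) tan(+12.500°) = -0.0066, H₀ = 1.5774 rad.
Bracket: H₀ sin φ sin δ + cos φ cos δ sin H₀ = 1.5774×0.02967×0.21644 + 0.99956×0.97630×0.99998 = 0.010130 + 0.975851 = 0.985981.
Q̄ = (S₀/π) × [bracket] = (589/π) × 0.985981 = 184.86 W/m².
Ratio Q̄_A / Q̄_B = 183.49 / 184.86 = 0.9926.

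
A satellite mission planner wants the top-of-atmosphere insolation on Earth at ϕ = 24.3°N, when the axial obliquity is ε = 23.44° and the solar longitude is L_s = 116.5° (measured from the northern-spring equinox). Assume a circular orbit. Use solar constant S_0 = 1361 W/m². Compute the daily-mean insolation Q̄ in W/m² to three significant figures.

Q̄ ≈ 474 W/m²

Solar declination: sin δ = sin ε · sin L_s = sin 23.44° × sin 116.5° = 0.35599, so δ = +20.854°.
cos h₀ = −tan(+24.3°) tan(+20.854°) = -0.1720, h₀ = 1.7437 rad.
Bracket: h₀ sin ϕ sin δ + cos ϕ cos δ sin h₀ = 1.7437×0.41151×0.35599 + 0.91140×0.93449×0.98510 = 0.255441 + 0.839004 = 1.094445.
Q̄ = (S_0/π) × [bracket] = (1361/π) × 1.094445 = 474.1 W/m².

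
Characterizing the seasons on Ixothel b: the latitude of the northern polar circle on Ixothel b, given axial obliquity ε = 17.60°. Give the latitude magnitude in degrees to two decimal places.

72.40°

The polar circle is the lowest latitude that experiences at least one full rotation of continuous daylight at the northern-summer solstice; it lies at |ϕ| = 90° − ε = 90° − 17.60° = 72.40°.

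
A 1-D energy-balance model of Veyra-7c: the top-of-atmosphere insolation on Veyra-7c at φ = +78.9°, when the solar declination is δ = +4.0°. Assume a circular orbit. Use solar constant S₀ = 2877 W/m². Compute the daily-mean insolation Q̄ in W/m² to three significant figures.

cos H₀ = −tan(+78.9°) tan(+4.000°) = -0.3564, H₀ = 1.9352 rad.
Bracket: H₀ sin φ sin δ + cos φ cos δ sin H₀ = 1.9352×0.98129×0.06976 + 0.19252×0.99756×0.93433 = 0.132474 + 0.179438 = 0.311912.
Q̄ = (S₀/π) × [bracket] = (2877/π) × 0.311912 = 285.6 W/m².

Q̄ ≈ 286 W/m²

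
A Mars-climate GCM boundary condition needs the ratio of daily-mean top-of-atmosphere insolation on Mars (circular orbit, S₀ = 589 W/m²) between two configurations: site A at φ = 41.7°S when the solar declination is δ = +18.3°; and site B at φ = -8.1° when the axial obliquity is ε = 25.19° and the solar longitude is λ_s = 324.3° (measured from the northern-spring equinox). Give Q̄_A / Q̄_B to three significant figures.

Q̄_A / Q̄_B ≈ 0.406

— Configuration A (φ=-41.7°):
cos H₀ = −tan(-41.7°) tan(+18.300°) = 0.2947, H₀ = 1.2717 rad.
Bracket: H₀ sin φ sin δ + cos φ cos δ sin H₀ = 1.2717×-0.66523×0.31399 + 0.74664×0.94943×0.95560 = -0.265627 + 0.677408 = 0.411781.
Q̄ = (S₀/π) × [bracket] = (589/π) × 0.411781 = 77.203 W/m².
— Configuration B (φ=-8.1°):
Solar declination: sin δ = sin ε · sin λ_s = sin 25.19° × sin 324.3° = -0.24837, so δ = -14.381°.
cos H₀ = −tan(-8.1°) tan(-14.381°) = -0.0365, H₀ = 1.6073 rad.
Bracket: H₀ sin φ sin δ + cos φ cos δ sin H₀ = 1.6073×-0.14090×-0.24837 + 0.99002×0.96867×0.99933 = 0.056248 + 0.958360 = 1.014608.
Q̄ = (S₀/π) × [bracket] = (589/π) × 1.014608 = 190.22 W/m².
Ratio Q̄_A / Q̄_B = 77.203 / 190.22 = 0.4059.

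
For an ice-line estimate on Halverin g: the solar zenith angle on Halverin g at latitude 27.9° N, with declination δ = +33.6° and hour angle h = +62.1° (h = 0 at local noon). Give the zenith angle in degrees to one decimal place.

θ_z = 52.9°

cos θ_z = sin ϕ sin δ + cos ϕ cos δ cos h = 0.258948 + 0.344446 = 0.603394.
θ_z = arccos(0.603394) = 52.9°.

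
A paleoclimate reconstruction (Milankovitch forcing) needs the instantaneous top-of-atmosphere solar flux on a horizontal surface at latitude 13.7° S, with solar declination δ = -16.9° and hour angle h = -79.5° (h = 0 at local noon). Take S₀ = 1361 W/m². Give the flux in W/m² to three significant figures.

cos θ_z = sin φ sin δ + cos φ cos δ cos h = 0.068849 + 0.169405 = 0.238254.
Flux = S₀ · cos θ_z = 1361 × 0.238254 = 324.3 W/m².

324 W/m²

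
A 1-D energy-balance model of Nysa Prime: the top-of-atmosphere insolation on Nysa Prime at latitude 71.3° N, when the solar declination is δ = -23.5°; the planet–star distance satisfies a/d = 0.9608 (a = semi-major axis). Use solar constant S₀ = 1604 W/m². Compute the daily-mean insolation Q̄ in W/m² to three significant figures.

cos H₀ = −tan(+71.3°) tan(-23.500°) = 1.2846 ≥ 1 ⇒ polar night, H₀ = 0 and Q̄ = 0.
Inverse-square distance factor (a/d)² = 0.9608² = 0.923137.

Q̄ ≈ 0.00 W/m²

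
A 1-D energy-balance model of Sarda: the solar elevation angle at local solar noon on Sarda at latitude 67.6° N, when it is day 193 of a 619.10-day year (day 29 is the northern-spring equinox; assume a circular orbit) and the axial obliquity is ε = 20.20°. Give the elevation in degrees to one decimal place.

42.5°

Solar longitude: λ_s = 360° × (193 − 29)/619.10 = 95.364°.
sin δ = sin 20.20° × sin 95.364° = 0.34379, so δ = +20.108°.
At local noon the hour angle is zero, so the zenith angle equals |φ − δ| = |+67.6° − (+20.108°)| = 47.492°.
Elevation = 90° − 47.492° = 42.5°.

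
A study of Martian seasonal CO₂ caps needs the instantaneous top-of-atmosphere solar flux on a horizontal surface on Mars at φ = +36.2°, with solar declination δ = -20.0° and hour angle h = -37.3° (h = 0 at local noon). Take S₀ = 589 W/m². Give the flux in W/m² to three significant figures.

cos θ_z = sin φ sin δ + cos φ cos δ cos h = -0.201999 + 0.603203 = 0.401204.
Flux = S₀ · cos θ_z = 589 × 0.401204 = 236.3 W/m².

236 W/m²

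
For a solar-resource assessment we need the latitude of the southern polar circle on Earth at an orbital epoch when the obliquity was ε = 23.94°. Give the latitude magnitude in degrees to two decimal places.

66.06°

The polar circle is the lowest latitude that experiences at least one full rotation of continuous darkness at the northern-summer solstice; it lies at |ϕ| = 90° − ε = 90° − 23.94° = 66.06°.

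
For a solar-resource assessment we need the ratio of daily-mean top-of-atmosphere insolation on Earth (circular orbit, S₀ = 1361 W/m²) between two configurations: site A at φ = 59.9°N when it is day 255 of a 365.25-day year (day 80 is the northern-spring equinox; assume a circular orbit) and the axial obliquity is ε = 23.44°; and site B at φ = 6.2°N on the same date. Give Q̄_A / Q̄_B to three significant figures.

Q̄_A / Q̄_B ≈ 0.573

— Configuration A (φ=+59.9°):
Solar longitude: λ_s = 360° × (255 − 80)/365.25 = 172.485°.
sin δ = sin 23.44° × sin 172.485° = 0.05203, so δ = +2.982°.
cos H₀ = −tan(+59.9°) tan(+2.982°) = -0.0899, H₀ = 1.6608 rad.
Bracket: H₀ sin φ sin δ + cos φ cos δ sin H₀ = 1.6608×0.86515×0.05203 + 0.50151×0.99865×0.99595 = 0.074759 + 0.498805 = 0.573564.
Q̄ = (S₀/π) × [bracket] = (1361/π) × 0.573564 = 248.48 W/m².
— Configuration B (φ=+6.2°):
cos H₀ = −tan(+6.2°) tan(+2.982°) = -0.0057, H₀ = 1.5765 rad.
Bracket: H₀ sin φ sin δ + cos φ cos δ sin H₀ = 1.5765×0.10800×0.05203 + 0.99415×0.99865×0.99998 = 0.008859 + 0.992788 = 1.001647.
Q̄ = (S₀/π) × [bracket] = (1361/π) × 1.001647 = 433.93 W/m².
Ratio Q̄_A / Q̄_B = 248.48 / 433.93 = 0.5726.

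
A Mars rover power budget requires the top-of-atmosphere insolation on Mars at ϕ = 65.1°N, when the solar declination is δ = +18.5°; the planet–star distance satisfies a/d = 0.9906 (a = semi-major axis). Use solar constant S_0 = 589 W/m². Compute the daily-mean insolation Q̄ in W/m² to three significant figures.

Q̄ ≈ 177 W/m²

cos h₀ = −tan(+65.1°) tan(+18.500°) = -0.7208, h₀ = 2.3758 rad.
Bracket: h₀ sin ϕ sin δ + cos ϕ cos δ sin h₀ = 2.3758×0.90704×0.31730 + 0.42104×0.94832×0.69312 = 0.683764 + 0.276749 = 0.960513.
Inverse-square distance factor (a/d)² = 0.9906² = 0.981288.
Q̄ = (S_0/π) × 0.981288 × [bracket] = (589/π) × 0.981288 × 0.960513 = 176.7 W/m².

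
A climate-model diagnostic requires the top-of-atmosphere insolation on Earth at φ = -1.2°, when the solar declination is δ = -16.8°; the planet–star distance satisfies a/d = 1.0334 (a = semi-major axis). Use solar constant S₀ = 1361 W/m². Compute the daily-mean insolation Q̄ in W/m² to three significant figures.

cos H₀ = −tan(-1.2°) tan(-16.800°) = -0.0063, H₀ = 1.5771 rad.
Bracket: H₀ sin φ sin δ + cos φ cos δ sin H₀ = 1.5771×-0.02094×-0.28903 + 0.99978×0.95732×0.99998 = 0.009545 + 0.957090 = 0.966635.
Inverse-square distance factor (a/d)² = 1.0334² = 1.067916.
Q̄ = (S₀/π) × 1.067916 × [bracket] = (1361/π) × 1.067916 × 0.966635 = 447.2 W/m².

Q̄ ≈ 447 W/m²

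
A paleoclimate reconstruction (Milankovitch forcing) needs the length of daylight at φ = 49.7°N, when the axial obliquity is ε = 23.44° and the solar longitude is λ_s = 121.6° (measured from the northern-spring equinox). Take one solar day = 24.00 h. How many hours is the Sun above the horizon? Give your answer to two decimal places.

Solar declination: sin δ = sin ε · sin λ_s = sin 23.44° × sin 121.6° = 0.33881, so δ = +19.804°.
cos H₀ = −tan φ · tan δ = −tan(+49.7°) × tan(+19.804°) = -0.4246, so H₀ = 2.0093 rad = 115.13°.
Daylight = 2H₀/(2π) × 24.00 h = (2.0093/π) × 24.00 = 15.35 h.

15.35 h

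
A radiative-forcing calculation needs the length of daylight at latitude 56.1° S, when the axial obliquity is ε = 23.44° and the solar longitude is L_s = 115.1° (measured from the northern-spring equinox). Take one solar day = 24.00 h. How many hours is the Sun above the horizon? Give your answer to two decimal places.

7.32 h

Solar declination: sin δ = sin ε · sin L_s = sin 23.44° × sin 115.1° = 0.36022, so δ = +21.114°.
cos h₀ = −tan ϕ · tan δ = −tan(-56.1°) × tan(+21.114°) = 0.5746, so h₀ = 0.9586 rad = 54.92°.
Daylight = 2h₀/(2π) × 24.00 h = (0.9586/π) × 24.00 = 7.32 h.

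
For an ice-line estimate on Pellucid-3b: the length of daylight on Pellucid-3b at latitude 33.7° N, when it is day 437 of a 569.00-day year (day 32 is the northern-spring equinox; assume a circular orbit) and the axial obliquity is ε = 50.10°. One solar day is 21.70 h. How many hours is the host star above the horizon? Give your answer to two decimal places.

Solar longitude: λ_s = 360° × (437 − 32)/569.00 = 256.239°.
sin δ = sin 50.10° × sin 256.239° = -0.74514, so δ = -48.172°.
cos H₀ = −tan φ · tan δ = −tan(+33.7°) × tan(-48.172°) = 0.7452, so H₀ = 0.7300 rad = 41.83°.
Daylight = 2H₀/(2π) × 21.70 h = (0.7300/π) × 21.70 = 5.04 h.

5.04 h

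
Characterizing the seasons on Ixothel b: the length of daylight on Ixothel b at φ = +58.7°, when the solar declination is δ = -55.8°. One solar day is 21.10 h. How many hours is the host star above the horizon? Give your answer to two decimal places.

0.00 h

cos H₀ = −tan φ · tan δ = 2.4201 ≥ 1, so the host star never rises (polar night) and H₀ = 0.
Daylight = 2H₀/(2π) × 21.10 h = (0.0000/π) × 21.10 = 0.00 h.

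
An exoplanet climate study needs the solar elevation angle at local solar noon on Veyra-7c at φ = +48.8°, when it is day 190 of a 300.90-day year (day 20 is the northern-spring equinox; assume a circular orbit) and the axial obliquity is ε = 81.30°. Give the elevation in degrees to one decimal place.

18.1°

Solar longitude: λ_s = 360° × (190 − 20)/300.90 = 203.390°.
sin δ = sin 81.30° × sin 203.390° = -0.39242, so δ = -23.105°.
At local noon the hour angle is zero, so the zenith angle equals |φ − δ| = |+48.8° − (-23.105°)| = 71.905°.
Elevation = 90° − 71.905° = 18.1°.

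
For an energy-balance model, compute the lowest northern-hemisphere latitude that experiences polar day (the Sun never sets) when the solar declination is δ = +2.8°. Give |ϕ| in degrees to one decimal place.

|ϕ| = 87.2°

Polar day requires cos h₀ = −tan ϕ tan δ ≤ −1, i.e. tan ϕ tan δ ≥ 1.
The boundary is |tan ϕ| · |tan δ| = 1, so |ϕ| = 90° − |δ| = 90° − 2.8° = 87.2° in the northern hemisphere.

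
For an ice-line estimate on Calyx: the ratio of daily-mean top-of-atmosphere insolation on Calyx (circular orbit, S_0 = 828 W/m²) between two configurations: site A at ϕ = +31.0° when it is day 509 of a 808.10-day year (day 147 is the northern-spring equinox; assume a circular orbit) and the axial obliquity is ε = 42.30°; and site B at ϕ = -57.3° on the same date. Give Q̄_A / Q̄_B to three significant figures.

— Configuration A (ϕ=+31.0°):
Solar longitude: L_s = 360° × (509 − 147)/808.10 = 161.267°.
sin δ = sin 42.30° × sin 161.267° = 0.21614, so δ = +12.483°.
cos h₀ = −tan(+31.0°) tan(+12.483°) = -0.1330, h₀ = 1.7042 rad.
Bracket: h₀ sin ϕ sin δ + cos ϕ cos δ sin h₀ = 1.7042×0.51504×0.21614 + 0.85717×0.97636×0.99111 = 0.189713 + 0.829466 = 1.019179.
Q̄ = (S_0/π) × [bracket] = (828/π) × 1.019179 = 268.62 W/m².
— Configuration B (ϕ=-57.3°):
cos h₀ = −tan(-57.3°) tan(+12.483°) = 0.3448, h₀ = 1.2187 rad.
Bracket: h₀ sin ϕ sin δ + cos ϕ cos δ sin h₀ = 1.2187×-0.84151×0.21614 + 0.54024×0.97636×0.93867 = -0.221662 + 0.495119 = 0.273457.
Q̄ = (S_0/π) × [bracket] = (828/π) × 0.273457 = 72.072 W/m².
Ratio Q̄_A / Q̄_B = 268.62 / 72.072 = 3.727.

Q̄_A / Q̄_B ≈ 3.73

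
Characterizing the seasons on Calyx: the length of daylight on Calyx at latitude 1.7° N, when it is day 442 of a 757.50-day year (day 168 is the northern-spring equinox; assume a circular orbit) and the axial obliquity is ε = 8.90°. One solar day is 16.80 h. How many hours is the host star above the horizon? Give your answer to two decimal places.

8.42 h

Solar longitude: λ_s = 360° × (442 − 168)/757.50 = 130.218°.
sin δ = sin 8.90° × sin 130.218° = 0.11814, so δ = +6.785°.
cos H₀ = −tan φ · tan δ = −tan(+1.7°) × tan(+6.785°) = -0.0035, so H₀ = 1.5743 rad = 90.20°.
Daylight = 2H₀/(2π) × 16.80 h = (1.5743/π) × 16.80 = 8.42 h.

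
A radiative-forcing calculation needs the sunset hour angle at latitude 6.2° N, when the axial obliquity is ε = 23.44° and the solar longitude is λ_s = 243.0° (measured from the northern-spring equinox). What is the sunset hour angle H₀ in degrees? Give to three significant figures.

Solar declination: sin δ = sin ε · sin λ_s = sin 23.44° × sin 243.0° = -0.35443, so δ = -20.759°.
cos H₀ = −tan φ · tan δ = −tan(+6.2°) × tan(-20.759°) = 0.0412, so H₀ = 1.5296 rad = 87.64°.

H₀ = 87.6°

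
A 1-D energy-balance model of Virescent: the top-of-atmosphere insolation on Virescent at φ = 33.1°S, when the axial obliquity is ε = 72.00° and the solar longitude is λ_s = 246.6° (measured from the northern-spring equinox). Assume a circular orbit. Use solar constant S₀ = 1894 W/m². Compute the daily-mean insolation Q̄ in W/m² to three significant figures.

Q̄ ≈ 903 W/m²

Solar declination: sin δ = sin ε · sin λ_s = sin 72.00° × sin 246.6° = -0.87284, so δ = -60.790°.
cos H₀ = −tan(-33.1°) tan(-60.790°) = -1.1659 ≤ −1 ⇒ polar day, H₀ = π.
Bracket: H₀ sin φ sin δ + cos φ cos δ sin H₀ = 3.1416×-0.54610×-0.87284 + 0.83772×0.48801×0.00000 = 1.497469 + 0.000000 = 1.497469.
Q̄ = (S₀/π) × [bracket] = (1894/π) × 1.497469 = 902.8 W/m².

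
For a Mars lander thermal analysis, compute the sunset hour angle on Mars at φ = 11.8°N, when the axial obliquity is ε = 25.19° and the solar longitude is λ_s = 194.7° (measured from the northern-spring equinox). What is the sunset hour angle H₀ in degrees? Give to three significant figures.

Solar declination: sin δ = sin ε · sin λ_s = sin 25.19° × sin 194.7° = -0.10800, so δ = -6.200°.
cos H₀ = −tan φ · tan δ = −tan(+11.8°) × tan(-6.200°) = 0.0227, so H₀ = 1.5481 rad = 88.70°.

H₀ = 88.7°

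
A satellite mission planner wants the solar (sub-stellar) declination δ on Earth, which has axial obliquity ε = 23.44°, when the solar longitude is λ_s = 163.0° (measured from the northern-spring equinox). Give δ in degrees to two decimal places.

sin δ = sin ε · sin λ_s = sin 23.44° × sin 163.0° = 0.116302.
δ = arcsin(0.116302) = +6.68°.

δ = +6.68°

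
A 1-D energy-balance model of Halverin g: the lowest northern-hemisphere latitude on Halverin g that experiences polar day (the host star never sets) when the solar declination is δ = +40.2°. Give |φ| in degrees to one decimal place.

Polar day requires cos H₀ = −tan φ tan δ ≤ −1, i.e. tan φ tan δ ≥ 1.
The boundary is |tan φ| · |tan δ| = 1, so |φ| = 90° − |δ| = 90° − 40.2° = 49.8° in the northern hemisphere.

|φ| = 49.8°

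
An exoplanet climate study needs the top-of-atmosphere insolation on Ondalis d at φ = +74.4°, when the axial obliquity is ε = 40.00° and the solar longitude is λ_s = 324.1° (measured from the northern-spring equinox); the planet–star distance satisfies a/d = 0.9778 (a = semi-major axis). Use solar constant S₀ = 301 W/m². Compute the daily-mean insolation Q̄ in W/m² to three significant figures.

Solar declination: sin δ = sin ε · sin λ_s = sin 40.00° × sin 324.1° = -0.37691, so δ = -22.143°.
cos H₀ = −tan(+74.4°) tan(-22.143°) = 1.4574 ≥ 1 ⇒ polar night, H₀ = 0 and Q̄ = 0.
Inverse-square distance factor (a/d)² = 0.9778² = 0.956093.

Q̄ ≈ 0.00 W/m²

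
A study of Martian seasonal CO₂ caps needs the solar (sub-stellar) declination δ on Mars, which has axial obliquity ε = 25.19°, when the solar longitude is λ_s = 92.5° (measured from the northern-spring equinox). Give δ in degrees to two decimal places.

δ = +25.16°

sin δ = sin ε · sin λ_s = sin 25.19° × sin 92.5° = 0.425216.
δ = arcsin(0.425216) = +25.16°.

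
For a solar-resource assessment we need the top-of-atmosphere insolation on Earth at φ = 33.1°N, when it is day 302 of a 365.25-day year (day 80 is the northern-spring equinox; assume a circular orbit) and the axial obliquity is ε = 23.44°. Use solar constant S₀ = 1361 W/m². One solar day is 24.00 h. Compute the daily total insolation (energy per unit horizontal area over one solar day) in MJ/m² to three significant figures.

22.8 MJ/m²

Solar longitude: λ_s = 360° × (302 − 80)/365.25 = 218.809°.
sin δ = sin 23.44° × sin 218.809° = -0.24930, so δ = -14.436°.
cos H₀ = −tan(+33.1°) tan(-14.436°) = 0.1678, H₀ = 1.4022 rad.
Bracket: H₀ sin φ sin δ + cos φ cos δ sin H₀ = 1.4022×0.54610×-0.24930 + 0.83772×0.96843×0.98582 = -0.190899 + 0.799769 = 0.608870.
Q̄ = (S₀/π) × [bracket] = (1361/π) × 0.608870 = 263.77 W/m².
Daily total = Q̄ × 24.00 h × 3600 s/h = 263.77 × 24.00 × 3600 / 10⁶ = 22.79 MJ/m².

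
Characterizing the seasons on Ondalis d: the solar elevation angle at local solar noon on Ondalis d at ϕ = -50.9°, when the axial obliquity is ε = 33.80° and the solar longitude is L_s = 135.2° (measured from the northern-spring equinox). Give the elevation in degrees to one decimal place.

16.0°

Solar declination: sin δ = sin ε · sin L_s = sin 33.80° × sin 135.2° = 0.39198, so δ = +23.078°.
At local noon the hour angle is zero, so the zenith angle equals |ϕ − δ| = |-50.9° − (+23.078°)| = 73.978°.
Elevation = 90° − 73.978° = 16.0°.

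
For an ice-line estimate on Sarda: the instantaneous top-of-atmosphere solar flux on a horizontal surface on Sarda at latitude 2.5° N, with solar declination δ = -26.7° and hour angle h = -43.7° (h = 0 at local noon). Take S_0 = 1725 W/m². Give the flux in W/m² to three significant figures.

cos θ_z = sin ϕ sin δ + cos ϕ cos δ cos h = -0.019599 + 0.645263 = 0.625664.
Flux = S_0 · cos θ_z = 1725 × 0.625664 = 1079 W/m².

1.08e+03 W/m²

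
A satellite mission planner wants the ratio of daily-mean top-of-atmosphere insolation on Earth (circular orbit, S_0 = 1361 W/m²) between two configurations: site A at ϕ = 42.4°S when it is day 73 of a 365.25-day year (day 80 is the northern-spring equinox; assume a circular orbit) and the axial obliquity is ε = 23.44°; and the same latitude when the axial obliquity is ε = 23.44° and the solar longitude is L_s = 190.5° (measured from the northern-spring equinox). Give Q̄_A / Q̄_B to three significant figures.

— Configuration A (ϕ=-42.4°):
Solar longitude: L_s = 360° × (73 − 80)/365.25 = -6.899°, i.e. -6.899° + 360° = 353.101°.
sin δ = sin 23.44° × sin 353.101° = -0.04778, so δ = -2.739°.
cos h₀ = −tan(-42.4°) tan(-2.739°) = -0.0437, h₀ = 1.6145 rad.
Bracket: h₀ sin ϕ sin δ + cos ϕ cos δ sin h₀ = 1.6145×-0.67430×-0.04778 + 0.73846×0.99886×0.99905 = 0.052016 + 0.736917 = 0.788933.
Q̄ = (S_0/π) × [bracket] = (1361/π) × 0.788933 = 341.78 W/m².
— Configuration B (ϕ=-42.4°):
Solar declination: sin δ = sin ε · sin L_s = sin 23.44° × sin 190.5° = -0.07249, so δ = -4.157°.
cos h₀ = −tan(-42.4°) tan(-4.157°) = -0.0664, h₀ = 1.6372 rad.
Bracket: h₀ sin ϕ sin δ + cos ϕ cos δ sin h₀ = 1.6372×-0.67430×-0.07249 + 0.73846×0.99737×0.99780 = 0.080026 + 0.734898 = 0.814924.
Q̄ = (S_0/π) × [bracket] = (1361/π) × 0.814924 = 353.04 W/m².
Ratio Q̄_A / Q̄_B = 341.78 / 353.04 = 0.9681.

Q̄_A / Q̄_B ≈ 0.968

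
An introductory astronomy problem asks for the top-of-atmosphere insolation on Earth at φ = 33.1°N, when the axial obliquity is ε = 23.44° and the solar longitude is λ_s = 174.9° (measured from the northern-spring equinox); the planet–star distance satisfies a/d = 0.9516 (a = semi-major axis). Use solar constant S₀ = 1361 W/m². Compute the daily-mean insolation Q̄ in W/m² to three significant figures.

Q̄ ≈ 340 W/m²

Solar declination: sin δ = sin ε · sin λ_s = sin 23.44° × sin 174.9° = 0.03536, so δ = +2.026°.
cos H₀ = −tan(+33.1°) tan(+2.026°) = -0.0231, H₀ = 1.5939 rad.
Bracket: H₀ sin φ sin δ + cos φ cos δ sin H₀ = 1.5939×0.54610×0.03536 + 0.83772×0.99937×0.99973 = 0.030778 + 0.836966 = 0.867744.
Inverse-square distance factor (a/d)² = 0.9516² = 0.905543.
Q̄ = (S₀/π) × 0.905543 × [bracket] = (1361/π) × 0.905543 × 0.867744 = 340.4 W/m².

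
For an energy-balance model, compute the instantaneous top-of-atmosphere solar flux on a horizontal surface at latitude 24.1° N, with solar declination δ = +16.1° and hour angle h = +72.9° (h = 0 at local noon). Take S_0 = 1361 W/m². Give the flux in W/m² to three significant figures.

505 W/m²

cos θ_z = sin ϕ sin δ + cos ϕ cos δ cos h = 0.113236 + 0.257883 = 0.371119.
Flux = S_0 · cos θ_z = 1361 × 0.371119 = 505.1 W/m².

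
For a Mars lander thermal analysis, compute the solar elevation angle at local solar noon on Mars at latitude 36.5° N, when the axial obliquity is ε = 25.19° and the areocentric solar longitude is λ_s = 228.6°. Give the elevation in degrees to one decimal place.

sin δ = sin 25.19° × sin 228.6° = -0.31926, so δ = -18.618°.
At local noon the hour angle is zero, so the zenith angle equals |φ − δ| = |+36.5° − (-18.618°)| = 55.118°.
Elevation = 90° − 55.118° = 34.9°.

34.9°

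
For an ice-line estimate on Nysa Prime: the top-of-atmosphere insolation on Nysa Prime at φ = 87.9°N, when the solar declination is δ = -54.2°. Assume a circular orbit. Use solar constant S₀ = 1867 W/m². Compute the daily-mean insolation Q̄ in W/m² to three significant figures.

cos H₀ = −tan(+87.9°) tan(-54.200°) = 37.8128 ≥ 1 ⇒ polar night, H₀ = 0 and Q̄ = 0.

Q̄ ≈ 0.00 W/m²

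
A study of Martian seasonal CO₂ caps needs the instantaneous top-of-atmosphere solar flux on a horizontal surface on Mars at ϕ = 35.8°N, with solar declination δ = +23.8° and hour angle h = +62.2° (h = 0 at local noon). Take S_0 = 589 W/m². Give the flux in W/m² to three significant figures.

cos θ_z = sin ϕ sin δ + cos ϕ cos δ cos h = 0.236057 + 0.346101 = 0.582158.
Flux = S_0 · cos θ_z = 589 × 0.582158 = 342.9 W/m².

343 W/m²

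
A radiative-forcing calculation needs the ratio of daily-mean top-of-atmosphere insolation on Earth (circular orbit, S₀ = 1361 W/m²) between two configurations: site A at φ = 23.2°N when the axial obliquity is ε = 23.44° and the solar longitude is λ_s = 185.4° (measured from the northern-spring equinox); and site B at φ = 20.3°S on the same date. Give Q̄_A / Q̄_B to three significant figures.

Q̄_A / Q̄_B ≈ 0.935

— Configuration A (φ=+23.2°):
Solar declination: sin δ = sin ε · sin λ_s = sin 23.44° × sin 185.4° = -0.03744, so δ = -2.145°.
cos H₀ = −tan(+23.2°) tan(-2.145°) = 0.0161, H₀ = 1.5547 rad.
Bracket: H₀ sin φ sin δ + cos φ cos δ sin H₀ = 1.5547×0.39394×-0.03744 + 0.91914×0.99930×0.99987 = -0.022930 + 0.918377 = 0.895447.
Q̄ = (S₀/π) × [bracket] = (1361/π) × 0.895447 = 387.93 W/m².
— Configuration B (φ=-20.3°):
cos H₀ = −tan(-20.3°) tan(-2.145°) = -0.0139, H₀ = 1.5847 rad.
Bracket: H₀ sin φ sin δ + cos φ cos δ sin H₀ = 1.5847×-0.34694×-0.03744 + 0.93789×0.99930×0.99990 = 0.020584 + 0.937140 = 0.957724.
Q̄ = (S₀/π) × [bracket] = (1361/π) × 0.957724 = 414.90 W/m².
Ratio Q̄_A / Q̄_B = 387.93 / 414.90 = 0.9350.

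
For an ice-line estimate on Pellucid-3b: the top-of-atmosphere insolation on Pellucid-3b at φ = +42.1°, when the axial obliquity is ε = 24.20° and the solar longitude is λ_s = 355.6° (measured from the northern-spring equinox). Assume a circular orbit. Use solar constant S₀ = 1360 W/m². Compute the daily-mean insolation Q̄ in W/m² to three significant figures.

Solar declination: sin δ = sin ε · sin λ_s = sin 24.20° × sin 355.6° = -0.03145, so δ = -1.802°.
cos H₀ = −tan(+42.1°) tan(-1.802°) = 0.0284, H₀ = 1.5424 rad.
Bracket: H₀ sin φ sin δ + cos φ cos δ sin H₀ = 1.5424×0.67043×-0.03145 + 0.74198×0.99951×0.99960 = -0.032522 + 0.741320 = 0.708798.
Q̄ = (S₀/π) × [bracket] = (1360/π) × 0.708798 = 306.8 W/m².

Q̄ ≈ 307 W/m²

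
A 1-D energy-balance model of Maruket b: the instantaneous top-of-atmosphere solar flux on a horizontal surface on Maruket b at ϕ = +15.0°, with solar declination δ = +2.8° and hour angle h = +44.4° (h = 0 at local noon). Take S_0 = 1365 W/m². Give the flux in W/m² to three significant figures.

cos θ_z = sin ϕ sin δ + cos ϕ cos δ cos h = 0.012643 + 0.689304 = 0.701947.
Flux = S_0 · cos θ_z = 1365 × 0.701947 = 958.2 W/m².

958 W/m²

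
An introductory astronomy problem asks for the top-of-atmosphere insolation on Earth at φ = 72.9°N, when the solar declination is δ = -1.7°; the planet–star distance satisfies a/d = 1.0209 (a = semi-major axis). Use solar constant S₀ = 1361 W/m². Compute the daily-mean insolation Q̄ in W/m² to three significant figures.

cos H₀ = −tan(+72.9°) tan(-1.700°) = 0.0965, H₀ = 1.4742 rad.
Bracket: H₀ sin φ sin δ + cos φ cos δ sin H₀ = 1.4742×0.95579×-0.02967 + 0.29404×0.99956×0.99534 = -0.041806 + 0.292541 = 0.250735.
Inverse-square distance factor (a/d)² = 1.0209² = 1.042237.
Q̄ = (S₀/π) × 1.042237 × [bracket] = (1361/π) × 1.042237 × 0.250735 = 113.2 W/m².

Q̄ ≈ 113 W/m²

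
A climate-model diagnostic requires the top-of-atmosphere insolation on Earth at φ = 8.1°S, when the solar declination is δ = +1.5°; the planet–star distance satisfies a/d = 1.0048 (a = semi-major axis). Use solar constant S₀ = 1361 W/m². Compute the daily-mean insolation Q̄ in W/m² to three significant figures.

Q̄ ≈ 430 W/m²

cos H₀ = −tan(-8.1°) tan(+1.500°) = 0.0037, H₀ = 1.5671 rad.
Bracket: H₀ sin φ sin δ + cos φ cos δ sin H₀ = 1.5671×-0.14090×0.02618 + 0.99002×0.99966×0.99999 = -0.005781 + 0.989673 = 0.983892.
Inverse-square distance factor (a/d)² = 1.0048² = 1.009623.
Q̄ = (S₀/π) × 1.009623 × [bracket] = (1361/π) × 1.009623 × 0.983892 = 430.3 W/m².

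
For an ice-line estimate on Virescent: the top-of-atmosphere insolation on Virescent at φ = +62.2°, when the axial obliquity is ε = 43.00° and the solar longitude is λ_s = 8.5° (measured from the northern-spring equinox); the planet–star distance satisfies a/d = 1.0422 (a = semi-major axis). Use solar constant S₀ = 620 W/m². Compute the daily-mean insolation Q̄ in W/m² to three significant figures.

Q̄ ≈ 131 W/m²

Solar declination: sin δ = sin ε · sin λ_s = sin 43.00° × sin 8.5° = 0.10081, so δ = +5.786°.
cos H₀ = −tan(+62.2°) tan(+5.786°) = -0.1922, H₀ = 1.7642 rad.
Bracket: H₀ sin φ sin δ + cos φ cos δ sin H₀ = 1.7642×0.88458×0.10081 + 0.46639×0.99491×0.98136 = 0.157322 + 0.455367 = 0.612689.
Inverse-square distance factor (a/d)² = 1.0422² = 1.086181.
Q̄ = (S₀/π) × 1.086181 × [bracket] = (620/π) × 1.086181 × 0.612689 = 131.3 W/m².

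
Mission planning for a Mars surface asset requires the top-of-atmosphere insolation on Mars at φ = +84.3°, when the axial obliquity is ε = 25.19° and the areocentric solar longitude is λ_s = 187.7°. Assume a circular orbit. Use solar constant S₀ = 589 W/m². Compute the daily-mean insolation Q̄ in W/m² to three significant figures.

sin δ = sin 25.19° × sin 187.7° = -0.05703, so δ = -3.269°.
cos H₀ = −tan(+84.3°) tan(-3.269°) = 0.5723, H₀ = 0.9615 rad.
Bracket: H₀ sin φ sin δ + cos φ cos δ sin H₀ = 0.9615×0.99506×-0.05703 + 0.09932×0.99837×0.82006 = -0.054563 + 0.081316 = 0.026753.
Q̄ = (S₀/π) × [bracket] = (589/π) × 0.026753 = 5.016 W/m².

Q̄ ≈ 5.02 W/m²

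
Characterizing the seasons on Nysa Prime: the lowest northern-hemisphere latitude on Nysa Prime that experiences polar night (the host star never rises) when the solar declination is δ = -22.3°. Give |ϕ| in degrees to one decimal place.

Polar night requires cos h₀ = −tan ϕ tan δ ≥ 1, i.e. tan ϕ tan δ ≤ −1.
The boundary is |tan ϕ| · |tan δ| = 1, so |ϕ| = 90° − |δ| = 90° − 22.3° = 67.7° in the northern hemisphere.

|ϕ| = 67.7°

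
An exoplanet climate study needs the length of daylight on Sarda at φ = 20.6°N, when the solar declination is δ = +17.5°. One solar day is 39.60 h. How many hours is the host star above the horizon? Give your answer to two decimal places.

21.30 h

cos H₀ = −tan φ · tan δ = −tan(+20.6°) × tan(+17.500°) = -0.1185, so H₀ = 1.6896 rad = 96.81°.
Daylight = 2H₀/(2π) × 39.60 h = (1.6896/π) × 39.60 = 21.30 h.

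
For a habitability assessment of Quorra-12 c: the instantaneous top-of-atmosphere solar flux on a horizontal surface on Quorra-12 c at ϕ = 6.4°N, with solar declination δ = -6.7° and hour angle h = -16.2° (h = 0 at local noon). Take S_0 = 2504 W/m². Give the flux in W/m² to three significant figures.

cos θ_z = sin ϕ sin δ + cos ϕ cos δ cos h = -0.013005 + 0.947792 = 0.934787.
Flux = S_0 · cos θ_z = 2504 × 0.934787 = 2341 W/m².

2.34e+03 W/m²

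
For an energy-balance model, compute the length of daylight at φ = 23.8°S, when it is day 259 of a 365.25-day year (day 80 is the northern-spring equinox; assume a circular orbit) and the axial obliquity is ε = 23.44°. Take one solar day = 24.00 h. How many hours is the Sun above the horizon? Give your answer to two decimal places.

Solar longitude: λ_s = 360° × (259 − 80)/365.25 = 176.427°.
sin δ = sin 23.44° × sin 176.427° = 0.02479, so δ = +1.420°.
cos H₀ = −tan φ · tan δ = −tan(-23.8°) × tan(+1.420°) = 0.0109, so H₀ = 1.5599 rad = 89.37°.
Daylight = 2H₀/(2π) × 24.00 h = (1.5599/π) × 24.00 = 11.92 h.

11.92 h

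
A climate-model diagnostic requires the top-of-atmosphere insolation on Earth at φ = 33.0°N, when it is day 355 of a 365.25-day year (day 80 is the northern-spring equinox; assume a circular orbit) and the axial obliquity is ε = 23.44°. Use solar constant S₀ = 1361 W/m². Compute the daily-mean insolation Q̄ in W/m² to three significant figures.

Q̄ ≈ 199 W/m²

Solar longitude: λ_s = 360° × (355 − 80)/365.25 = 271.047°.
sin δ = sin 23.44° × sin 271.047° = -0.39772, so δ = -23.436°.
cos H₀ = −tan(+33.0°) tan(-23.436°) = 0.2815, H₀ = 1.2854 rad.
Bracket: H₀ sin φ sin δ + cos φ cos δ sin H₀ = 1.2854×0.54464×-0.39772 + 0.83867×0.91751×0.95956 = -0.278436 + 0.738370 = 0.459934.
Q̄ = (S₀/π) × [bracket] = (1361/π) × 0.459934 = 199.3 W/m².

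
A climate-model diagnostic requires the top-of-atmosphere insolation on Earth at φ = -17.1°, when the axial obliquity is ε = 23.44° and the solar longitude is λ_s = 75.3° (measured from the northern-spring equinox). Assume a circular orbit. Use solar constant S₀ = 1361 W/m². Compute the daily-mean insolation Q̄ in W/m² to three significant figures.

Solar declination: sin δ = sin ε · sin λ_s = sin 23.44° × sin 75.3° = 0.38477, so δ = +22.629°.
cos H₀ = −tan(-17.1°) tan(+22.629°) = 0.1282, H₀ = 1.4422 rad.
Bracket: H₀ sin φ sin δ + cos φ cos δ sin H₀ = 1.4422×-0.29404×0.38477 + 0.95579×0.92301×0.99174 = -0.163167 + 0.874917 = 0.711750.
Q̄ = (S₀/π) × [bracket] = (1361/π) × 0.711750 = 308.3 W/m².

Q̄ ≈ 308 W/m²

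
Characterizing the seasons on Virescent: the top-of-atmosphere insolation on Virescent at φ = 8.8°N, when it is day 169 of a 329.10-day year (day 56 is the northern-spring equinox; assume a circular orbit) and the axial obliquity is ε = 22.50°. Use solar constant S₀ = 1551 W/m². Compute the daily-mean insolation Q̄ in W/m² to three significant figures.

Solar longitude: λ_s = 360° × (169 − 56)/329.10 = 123.610°.
sin δ = sin 22.50° × sin 123.610° = 0.31871, so δ = +18.585°.
cos H₀ = −tan(+8.8°) tan(+18.585°) = -0.0521, H₀ = 1.6229 rad.
Bracket: H₀ sin φ sin δ + cos φ cos δ sin H₀ = 1.6229×0.15299×0.31871 + 0.98823×0.94785×0.99864 = 0.079132 + 0.935420 = 1.014552.
Q̄ = (S₀/π) × [bracket] = (1551/π) × 1.014552 = 500.9 W/m².

Q̄ ≈ 501 W/m²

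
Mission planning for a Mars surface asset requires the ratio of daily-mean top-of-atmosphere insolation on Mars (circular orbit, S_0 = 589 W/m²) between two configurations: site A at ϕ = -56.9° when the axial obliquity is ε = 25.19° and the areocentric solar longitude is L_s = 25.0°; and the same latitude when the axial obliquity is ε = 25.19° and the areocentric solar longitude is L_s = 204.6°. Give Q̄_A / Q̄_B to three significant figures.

Q̄_A / Q̄_B ≈ 0.407

— Configuration A (ϕ=-56.9°):
sin δ = sin 25.19° × sin 25.0° = 0.17988, so δ = +10.362°.
cos h₀ = −tan(-56.9°) tan(+10.362°) = 0.2805, h₀ = 1.2865 rad.
Bracket: h₀ sin ϕ sin δ + cos ϕ cos δ sin h₀ = 1.2865×-0.83772×0.17988 + 0.54610×0.98369×0.95985 = -0.193861 + 0.515625 = 0.321764.
Q̄ = (S_0/π) × [bracket] = (589/π) × 0.321764 = 60.326 W/m².
— Configuration B (ϕ=-56.9°):
sin δ = sin 25.19° × sin 204.6° = -0.17718, so δ = -10.205°.
cos h₀ = −tan(-56.9°) tan(-10.205°) = -0.2762, h₀ = 1.8506 rad.
Bracket: h₀ sin ϕ sin δ + cos ϕ cos δ sin h₀ = 1.8506×-0.83772×-0.17718 + 0.54610×0.98418×0.96111 = 0.274679 + 0.516559 = 0.791238.
Q̄ = (S_0/π) × [bracket] = (589/π) × 0.791238 = 148.34 W/m².
Ratio Q̄_A / Q̄_B = 60.326 / 148.34 = 0.4067.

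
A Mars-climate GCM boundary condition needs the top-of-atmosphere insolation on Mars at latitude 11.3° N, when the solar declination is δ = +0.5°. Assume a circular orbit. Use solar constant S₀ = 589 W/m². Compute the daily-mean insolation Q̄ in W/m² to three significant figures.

cos H₀ = −tan(+11.3°) tan(+0.500°) = -0.0017, H₀ = 1.5725 rad.
Bracket: H₀ sin φ sin δ + cos φ cos δ sin H₀ = 1.5725×0.19595×0.00873 + 0.98061×0.99996×1.00000 = 0.002690 + 0.980571 = 0.983261.
Q̄ = (S₀/π) × [bracket] = (589/π) × 0.983261 = 184.3 W/m².

Q̄ ≈ 184 W/m²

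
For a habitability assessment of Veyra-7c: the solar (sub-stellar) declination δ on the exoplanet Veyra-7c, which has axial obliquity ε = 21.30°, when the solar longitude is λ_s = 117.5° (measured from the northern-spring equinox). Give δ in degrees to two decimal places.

sin δ = sin ε · sin λ_s = sin 21.30° × sin 117.5° = 0.322208.
δ = arcsin(0.322208) = +18.80°.

δ = +18.80°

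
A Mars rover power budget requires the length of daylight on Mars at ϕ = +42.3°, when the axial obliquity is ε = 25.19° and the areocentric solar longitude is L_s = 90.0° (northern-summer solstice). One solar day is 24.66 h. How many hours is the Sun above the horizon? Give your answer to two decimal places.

sin δ = sin 25.19° × sin 90.0° = 0.42562, so δ = +25.190°.
cos h₀ = −tan ϕ · tan δ = −tan(+42.3°) × tan(+25.190°) = -0.4280, so h₀ = 2.0131 rad = 115.34°.
Daylight = 2h₀/(2π) × 24.66 h = (2.0131/π) × 24.66 = 15.80 h.

15.80 h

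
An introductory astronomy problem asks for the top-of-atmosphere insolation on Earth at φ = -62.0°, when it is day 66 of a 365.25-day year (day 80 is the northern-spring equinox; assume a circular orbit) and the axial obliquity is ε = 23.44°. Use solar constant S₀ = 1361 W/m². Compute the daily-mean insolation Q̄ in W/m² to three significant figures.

Solar longitude: λ_s = 360° × (66 − 80)/365.25 = -13.799°, i.e. -13.799° + 360° = 346.201°.
sin δ = sin 23.44° × sin 346.201° = -0.09488, so δ = -5.444°.
cos H₀ = −tan(-62.0°) tan(-5.444°) = -0.1792, H₀ = 1.7510 rad.
Bracket: H₀ sin φ sin δ + cos φ cos δ sin H₀ = 1.7510×-0.88295×-0.09488 + 0.46947×0.99549×0.98380 = 0.146689 + 0.459782 = 0.606471.
Q̄ = (S₀/π) × [bracket] = (1361/π) × 0.606471 = 262.7 W/m².

Q̄ ≈ 263 W/m²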